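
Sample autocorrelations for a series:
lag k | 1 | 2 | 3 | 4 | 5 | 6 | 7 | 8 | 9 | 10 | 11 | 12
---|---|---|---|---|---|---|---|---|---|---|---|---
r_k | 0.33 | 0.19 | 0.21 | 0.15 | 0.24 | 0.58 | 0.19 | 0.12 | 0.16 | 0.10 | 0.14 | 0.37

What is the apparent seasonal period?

The largest autocorrelation is r_6 = 0.58, with a weaker echo at lag 12 (0.37); the remaining lags stay at or below 0.33. The elevated value at lag 1 (0.33), dropping to 0.19 at lag 2, reflects decaying short-term dependence rather than seasonality.
The dominant spike at lag 6 indicates a seasonal period of 6.

6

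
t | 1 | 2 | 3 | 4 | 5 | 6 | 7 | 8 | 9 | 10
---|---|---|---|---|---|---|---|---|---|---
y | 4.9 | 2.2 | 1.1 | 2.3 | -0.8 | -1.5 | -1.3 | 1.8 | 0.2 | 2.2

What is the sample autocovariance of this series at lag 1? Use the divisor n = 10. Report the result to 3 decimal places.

0.983

Mean ȳ = (4.9 + 2.2 + 1.1 + 2.3 − 0.8 − 1.5 − 1.3 + 1.8 + 0.2 + 2.2)/10 = 1.1100
Σ_{t=1}^{9}(y_t−ȳ)(y_{t+1}−ȳ) = 9.8279
γ_1 = 9.8279 / 10 = 0.983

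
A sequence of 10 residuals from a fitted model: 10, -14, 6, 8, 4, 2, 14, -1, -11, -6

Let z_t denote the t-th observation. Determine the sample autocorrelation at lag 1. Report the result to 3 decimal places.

Mean z̄ = (10 − 14 + 6 + 8 + 4 + 2 + 14 − 1 − 11 − 6)/10 = 1.2000
Numerator Σ_{t=1}^{9}(z_t−z̄)(z_{t+1}−z̄) = -56.0400
Denominator Σ(z_t−z̄)² = 755.6000
r_1 = -56.0400 / 755.6000 = -0.074

-0.074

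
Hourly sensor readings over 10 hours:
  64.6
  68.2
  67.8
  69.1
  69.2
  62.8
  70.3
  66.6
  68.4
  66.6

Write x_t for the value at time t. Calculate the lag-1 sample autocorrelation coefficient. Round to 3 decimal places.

Mean x̄ = (64.6 + 68.2 + 67.8 + 69.1 + 69.2 + 62.8 + 70.3 + 66.6 + 68.4 + 66.6)/10 = 67.3600
Numerator Σ_{t=1}^{9}(x_t−x̄)(x_{t+1}−x̄) = -23.5936
Denominator Σ(x_t−x̄)² = 46.6040
r_1 = -23.5936 / 46.6040 = -0.506

-0.506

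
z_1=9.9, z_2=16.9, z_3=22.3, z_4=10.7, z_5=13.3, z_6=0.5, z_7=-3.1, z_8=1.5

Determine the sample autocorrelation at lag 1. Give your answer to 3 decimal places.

0.558

Mean z̄ = (9.9 + 16.9 + 22.3 + 10.7 + 13.3 + 0.5 − 3.1 + 1.5)/8 = 9.0000
Deviations from mean: 0.9000, 7.9000, 13.3000, 1.7000, 4.3000, -8.5000, -12.1000, -7.5000
Numerator Σ_{t=1}^{7}(z_t−z̄)(z_{t+1}−z̄) = 299.1500
Denominator Σ(z_t−z̄)² = 536.4000
r_1 = 299.1500 / 536.4000 = 0.558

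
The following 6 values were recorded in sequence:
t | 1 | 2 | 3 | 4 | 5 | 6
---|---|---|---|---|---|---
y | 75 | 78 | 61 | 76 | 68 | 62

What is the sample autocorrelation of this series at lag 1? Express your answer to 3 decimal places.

Mean ȳ = (75 + 78 + 61 + 76 + 68 + 62)/6 = 70.0000
Deviations from mean: 5.0000, 8.0000, -9.0000, 6.0000, -2.0000, -8.0000
Σ(y_t−ȳ)(y_{t+1}−ȳ) = (40.0000) + (-72.0000) + (-54.0000) + (-12.0000) + (16.0000) = -82.0000
Denominator Σ(y_t−ȳ)² = 274.0000
r_1 = -82.0000 / 274.0000 = -0.299

-0.299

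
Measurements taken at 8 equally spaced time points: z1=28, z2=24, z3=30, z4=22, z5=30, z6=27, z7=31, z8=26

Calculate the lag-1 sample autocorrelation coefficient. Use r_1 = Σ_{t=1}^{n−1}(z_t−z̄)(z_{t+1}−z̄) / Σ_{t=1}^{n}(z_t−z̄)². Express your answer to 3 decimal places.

Mean z̄ = (28 + 24 + 30 + 22 + 30 + 27 + 31 + 26)/8 = 27.2500
Deviations from mean: 0.7500, -3.2500, 2.7500, -5.2500, 2.7500, -0.2500, 3.7500, -1.2500
Σ(z_t−z̄)(z_{t+1}−z̄) = (-2.4375) + (-8.9375) + (-14.4375) + (-14.4375) + (-0.6875) + (-0.9375) + (-4.6875) = -46.5625
Denominator Σ(z_t−z̄)² = 69.5000
r_1 = -46.5625 / 69.5000 = -0.670

-0.670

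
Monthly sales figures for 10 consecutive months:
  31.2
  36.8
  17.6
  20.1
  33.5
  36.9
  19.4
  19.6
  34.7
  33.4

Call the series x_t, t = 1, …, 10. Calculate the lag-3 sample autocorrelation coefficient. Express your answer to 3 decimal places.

Mean x̄ = (31.2 + 36.8 + 17.6 + 20.1 + 33.5 + 36.9 + 19.4 + 19.6 + 34.7 + 33.4)/10 = 28.3200
Σ(x_t−x̄)(x_{t+3}−x̄) = (-23.6736) + (43.9264) + (-91.9776) + (73.3224) + (-45.1696) + (54.7404) + (-45.3136) = -34.1452
Denominator Σ(x_t−x̄)² = 585.2560
r_3 = -34.1452 / 585.2560 = -0.058

-0.058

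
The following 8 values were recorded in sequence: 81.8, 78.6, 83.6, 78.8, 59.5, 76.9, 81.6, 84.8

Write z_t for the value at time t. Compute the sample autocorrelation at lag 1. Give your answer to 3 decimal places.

Mean z̄ = (81.8 + 78.6 + 83.6 + 78.8 + 59.5 + 76.9 + 81.6 + 84.8)/8 = 78.2000
Deviations from mean: 3.6000, 0.4000, 5.4000, 0.6000, -18.7000, -1.3000, 3.4000, 6.6000
Σ(z_t−z̄)(z_{t+1}−z̄) = (1.4400) + (2.1600) + (3.2400) + (-11.2200) + (24.3100) + (-4.4200) + (22.4400) = 37.9500
Denominator Σ(z_t−z̄)² = 449.1400
r_1 = 37.9500 / 449.1400 = 0.084

0.084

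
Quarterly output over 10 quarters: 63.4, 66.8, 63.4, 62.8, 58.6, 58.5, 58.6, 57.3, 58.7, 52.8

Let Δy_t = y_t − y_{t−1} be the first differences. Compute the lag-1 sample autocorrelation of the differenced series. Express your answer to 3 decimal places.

First differences Δy: 3.4, -3.4, -0.6, -4.2, -0.1, 0.1, -1.3, 1.4, -5.9
Mean of differences = -1.1778
Numerator Σ(Δy_t−Δȳ)(Δy_{t+1}−Δȳ) = -27.7272
Denominator Σ(Δy_t−Δȳ)² = 67.1156
r_1(Δy) = -27.7272 / 67.1156 = -0.413

-0.413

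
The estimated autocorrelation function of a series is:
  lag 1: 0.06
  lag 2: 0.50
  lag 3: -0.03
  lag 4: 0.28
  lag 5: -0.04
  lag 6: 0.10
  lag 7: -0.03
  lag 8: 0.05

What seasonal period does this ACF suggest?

The largest autocorrelation is r_2 = 0.50, with a weaker echo at lag 4 (0.28); the remaining lags stay at or below 0.10.
The dominant spike at lag 2 indicates a seasonal period of 2.

2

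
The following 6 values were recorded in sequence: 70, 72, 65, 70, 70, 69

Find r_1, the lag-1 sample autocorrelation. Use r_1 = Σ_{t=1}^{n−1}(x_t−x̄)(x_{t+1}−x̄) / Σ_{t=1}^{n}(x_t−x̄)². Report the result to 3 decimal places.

Mean x̄ = (70 + 72 + 65 + 70 + 70 + 69)/6 = 69.3333
Numerator Σ_{t=1}^{5}(x_t−x̄)(x_{t+1}−x̄) = -12.4444
Denominator Σ(x_t−x̄)² = 27.3333
r_1 = -12.4444 / 27.3333 = -0.455

-0.455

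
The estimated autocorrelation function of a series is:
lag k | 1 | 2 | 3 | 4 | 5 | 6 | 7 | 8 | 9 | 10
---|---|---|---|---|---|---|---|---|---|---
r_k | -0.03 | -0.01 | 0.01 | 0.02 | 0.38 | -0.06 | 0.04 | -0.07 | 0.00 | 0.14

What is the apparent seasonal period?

5

The largest autocorrelation is r_5 = 0.38; the remaining lags stay at or below 0.14.
The dominant spike at lag 5 indicates a seasonal period of 5.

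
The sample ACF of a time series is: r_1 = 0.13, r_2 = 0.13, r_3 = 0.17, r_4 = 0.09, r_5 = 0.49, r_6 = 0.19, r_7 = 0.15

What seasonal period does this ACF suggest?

5

The largest autocorrelation is r_5 = 0.49; the remaining lags stay at or below 0.19.
The dominant spike at lag 5 indicates a seasonal period of 5.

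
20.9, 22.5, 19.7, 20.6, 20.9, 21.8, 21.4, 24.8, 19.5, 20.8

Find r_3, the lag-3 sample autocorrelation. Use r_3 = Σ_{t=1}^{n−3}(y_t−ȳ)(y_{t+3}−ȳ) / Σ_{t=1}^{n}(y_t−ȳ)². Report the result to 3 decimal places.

Mean ȳ = (20.9 + 22.5 + 19.7 + 20.6 + 20.9 + 21.8 + 21.4 + 24.8 + 19.5 + 20.8)/10 = 21.2900
Numerator Σ_{t=1}^{7}(y_t−ȳ)(y_{t+3}−ȳ) = -3.4253
Denominator Σ(y_t−ȳ)² = 20.8090
r_3 = -3.4253 / 20.8090 = -0.165

-0.165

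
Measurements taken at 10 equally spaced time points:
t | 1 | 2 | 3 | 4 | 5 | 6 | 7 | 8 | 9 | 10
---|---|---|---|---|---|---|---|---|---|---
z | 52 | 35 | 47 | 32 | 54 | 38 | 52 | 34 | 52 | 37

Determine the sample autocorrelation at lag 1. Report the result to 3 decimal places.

-0.829

Mean z̄ = (52 + 35 + 47 + 32 + 54 + 38 + 52 + 34 + 52 + 37)/10 = 43.3000
Numerator Σ_{t=1}^{9}(z_t−z̄)(z_{t+1}−z̄) = -585.0900
Denominator Σ(z_t−z̄)² = 706.1000
r_1 = -585.0900 / 706.1000 = -0.829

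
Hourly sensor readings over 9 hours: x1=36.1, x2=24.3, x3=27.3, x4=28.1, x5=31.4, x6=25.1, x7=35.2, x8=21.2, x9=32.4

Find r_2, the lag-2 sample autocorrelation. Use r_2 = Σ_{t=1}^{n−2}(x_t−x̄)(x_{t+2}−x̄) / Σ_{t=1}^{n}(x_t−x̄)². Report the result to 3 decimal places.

0.279

Mean x̄ = (36.1 + 24.3 + 27.3 + 28.1 + 31.4 + 25.1 + 35.2 + 21.2 + 32.4)/9 = 29.0111
Σ(x_t−x̄)(x_{t+2}−x̄) = (-12.1299) + (4.2923) + (-4.0877) + (3.5635) + (14.7846) + (30.5501) + (20.9735) = 57.9464
Denominator Σ(x_t−x̄)² = 208.0089
r_2 = 57.9464 / 208.0089 = 0.279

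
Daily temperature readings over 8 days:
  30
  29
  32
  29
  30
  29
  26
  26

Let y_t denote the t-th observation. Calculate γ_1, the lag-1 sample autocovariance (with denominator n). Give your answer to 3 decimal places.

Mean ȳ = (30 + 29 + 32 + 29 + 30 + 29 + 26 + 26)/8 = 28.8750
Σ_{t=1}^{7}(y_t−ȳ)(y_{t+1}−ȳ) = 9.1094
γ_1 = 9.1094 / 8 = 1.139

1.139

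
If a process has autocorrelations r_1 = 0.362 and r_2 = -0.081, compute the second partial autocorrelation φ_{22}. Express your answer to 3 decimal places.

-0.244

φ_{22} = (r_2 − r_1²) / (1 − r_1²)
r_1² = (0.362)² = 0.131044
Numerator = -0.081 − 0.1310 = -0.2120; denominator = 1 − 0.1310 = 0.8690
φ_{22} = -0.2120 / 0.8690 = -0.244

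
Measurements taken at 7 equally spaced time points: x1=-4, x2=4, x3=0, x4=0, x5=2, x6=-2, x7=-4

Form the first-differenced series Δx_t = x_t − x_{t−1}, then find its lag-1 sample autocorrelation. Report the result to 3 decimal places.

First differences Δx: 8, -4, 0, 2, -4, -2
Mean of differences = 0.0000
Numerator Σ(Δx_t−Δx̄)(Δx_{t+1}−Δx̄) = -32.0000
Denominator Σ(Δx_t−Δx̄)² = 104.0000
r_1(Δx) = -32.0000 / 104.0000 = -0.308

-0.308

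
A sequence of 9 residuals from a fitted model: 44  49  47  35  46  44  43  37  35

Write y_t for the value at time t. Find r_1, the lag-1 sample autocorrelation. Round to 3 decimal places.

0.110

Mean ȳ = (44 + 49 + 47 + 35 + 46 + 44 + 43 + 37 + 35)/9 = 42.2222
Numerator Σ_{t=1}^{8}(y_t−ȳ)(y_{t+1}−ȳ) = 24.3951
Denominator Σ(y_t−ȳ)² = 221.5556
r_1 = 24.3951 / 221.5556 = 0.110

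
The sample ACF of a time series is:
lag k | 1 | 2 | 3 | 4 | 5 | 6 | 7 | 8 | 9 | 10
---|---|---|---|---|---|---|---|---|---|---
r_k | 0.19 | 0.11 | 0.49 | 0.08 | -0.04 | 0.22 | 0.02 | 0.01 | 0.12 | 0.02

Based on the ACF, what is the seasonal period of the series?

The largest autocorrelation is r_3 = 0.49, with a weaker echo at lag 6 (0.22); the remaining lags stay at or below 0.19.
The dominant spike at lag 3 indicates a seasonal period of 3.

3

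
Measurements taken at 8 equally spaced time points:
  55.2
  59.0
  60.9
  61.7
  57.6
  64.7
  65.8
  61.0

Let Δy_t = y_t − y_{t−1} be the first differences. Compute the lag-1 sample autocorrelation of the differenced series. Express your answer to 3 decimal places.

-0.260

First differences Δy: 3.8, 1.9, 0.8, -4.1, 7.1, 1.1, -4.8
Mean of differences = 0.8286
Numerator Σ(Δy_t−Δȳ)(Δy_{t+1}−Δȳ) = -27.4408
Denominator Σ(Δy_t−Δȳ)² = 105.3543
r_1(Δy) = -27.4408 / 105.3543 = -0.260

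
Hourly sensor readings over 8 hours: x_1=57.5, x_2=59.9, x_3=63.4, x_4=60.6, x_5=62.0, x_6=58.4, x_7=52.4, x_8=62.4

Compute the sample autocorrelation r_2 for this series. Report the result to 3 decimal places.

-0.233

Mean x̄ = (57.5 + 59.9 + 63.4 + 60.6 + 62.0 + 58.4 + 52.4 + 62.4)/8 = 59.5750
Deviations from mean: -2.0750, 0.3250, 3.8250, 1.0250, 2.4250, -1.1750, -7.1750, 2.8250
Σ(x_t−x̄)(x_{t+2}−x̄) = (-7.9369) + (0.3331) + (9.2756) + (-1.2044) + (-17.3994) + (-3.3194) = -20.2513
Denominator Σ(x_t−x̄)² = 86.8150
r_2 = -20.2513 / 86.8150 = -0.233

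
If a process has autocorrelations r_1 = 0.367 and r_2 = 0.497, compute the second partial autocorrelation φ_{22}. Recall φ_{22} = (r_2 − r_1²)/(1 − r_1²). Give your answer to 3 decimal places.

0.419

φ_{22} = (r_2 − r_1²) / (1 − r_1²)
r_1² = (0.367)² = 0.134689
Numerator = 0.497 − 0.1347 = 0.3623; denominator = 1 − 0.1347 = 0.8653
φ_{22} = 0.3623 / 0.8653 = 0.419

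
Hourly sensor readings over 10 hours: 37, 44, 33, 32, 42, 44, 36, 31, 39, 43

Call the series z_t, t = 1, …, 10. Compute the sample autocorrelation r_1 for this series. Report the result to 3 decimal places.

Mean z̄ = (37 + 44 + 33 + 32 + 42 + 44 + 36 + 31 + 39 + 43)/10 = 38.1000
Numerator Σ_{t=1}^{9}(z_t−z̄)(z_{t+1}−z̄) = -5.7100
Denominator Σ(z_t−z̄)² = 228.9000
r_1 = -5.7100 / 228.9000 = -0.025

-0.025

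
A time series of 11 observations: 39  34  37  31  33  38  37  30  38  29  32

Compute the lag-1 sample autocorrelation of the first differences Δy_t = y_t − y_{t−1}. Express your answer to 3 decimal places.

First differences Δy: -5, 3, -6, 2, 5, -1, -7, 8, -9, 3
Mean of differences = -0.7000
Numerator Σ(Δy_t−Δȳ)(Δy_{t+1}−Δȳ) = -191.9900
Denominator Σ(Δy_t−Δȳ)² = 298.1000
r_1(Δy) = -191.9900 / 298.1000 = -0.644

-0.644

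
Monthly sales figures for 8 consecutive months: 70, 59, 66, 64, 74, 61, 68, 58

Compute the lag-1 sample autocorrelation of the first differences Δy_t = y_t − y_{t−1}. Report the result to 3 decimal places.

First differences Δy: -11, 7, -2, 10, -13, 7, -10
Mean of differences = -1.7143
Numerator Σ(Δy_t−Δȳ)(Δy_{t+1}−Δȳ) = -389.5102
Denominator Σ(Δy_t−Δȳ)² = 571.4286
r_1(Δy) = -389.5102 / 571.4286 = -0.682

-0.682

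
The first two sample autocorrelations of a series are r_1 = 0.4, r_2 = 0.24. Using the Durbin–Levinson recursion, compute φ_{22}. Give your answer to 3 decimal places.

0.095

φ_{22} = (r_2 − r_1²) / (1 − r_1²)
r_1² = (0.4)² = 0.16
Numerator = 0.24 − 0.1600 = 0.0800; denominator = 1 − 0.1600 = 0.8400
φ_{22} = 0.0800 / 0.8400 = 0.095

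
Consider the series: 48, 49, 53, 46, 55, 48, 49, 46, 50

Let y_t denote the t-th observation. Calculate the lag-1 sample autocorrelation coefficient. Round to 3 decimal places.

Mean ȳ = (48 + 49 + 53 + 46 + 55 + 48 + 49 + 46 + 50)/9 = 49.3333
Numerator Σ_{t=1}^{8}(y_t−ȳ)(y_{t+1}−ȳ) = -40.1111
Denominator Σ(y_t−ȳ)² = 72.0000
r_1 = -40.1111 / 72.0000 = -0.557

-0.557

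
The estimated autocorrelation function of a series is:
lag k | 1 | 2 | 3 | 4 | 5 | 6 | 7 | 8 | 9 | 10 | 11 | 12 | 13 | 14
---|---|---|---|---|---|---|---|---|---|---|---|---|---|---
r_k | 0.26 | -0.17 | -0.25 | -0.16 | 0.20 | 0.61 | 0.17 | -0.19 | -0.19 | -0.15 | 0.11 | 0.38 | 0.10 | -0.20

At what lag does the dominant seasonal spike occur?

6

The largest autocorrelation is r_6 = 0.61, with a weaker echo at lag 12 (0.38); the remaining lags stay at or below 0.26.
The dominant spike at lag 6 indicates a seasonal period of 6.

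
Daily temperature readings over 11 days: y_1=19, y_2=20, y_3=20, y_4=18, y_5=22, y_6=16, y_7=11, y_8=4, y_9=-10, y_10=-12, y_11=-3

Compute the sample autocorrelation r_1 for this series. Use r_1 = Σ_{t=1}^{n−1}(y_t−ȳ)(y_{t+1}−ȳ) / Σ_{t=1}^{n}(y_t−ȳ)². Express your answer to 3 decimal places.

0.796

Mean ȳ = (19 + 20 + 20 + 18 + 22 + 16 + 11 + 4 − 10 − 12 − 3)/11 = 9.5455
Numerator Σ_{t=1}^{10}(y_t−ȳ)(y_{t+1}−ȳ) = 1283.3388
Denominator Σ(y_t−ȳ)² = 1612.7273
r_1 = 1283.3388 / 1612.7273 = 0.796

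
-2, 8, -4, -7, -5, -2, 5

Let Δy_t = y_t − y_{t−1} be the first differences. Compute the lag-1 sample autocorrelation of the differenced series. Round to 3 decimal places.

-0.172

First differences Δy: 10, -12, -3, 2, 3, 7
Mean of differences = 1.1667
Numerator Σ(Δy_t−Δȳ)(Δy_{t+1}−Δȳ) = -52.6944
Denominator Σ(Δy_t−Δȳ)² = 306.8333
r_1(Δy) = -52.6944 / 306.8333 = -0.172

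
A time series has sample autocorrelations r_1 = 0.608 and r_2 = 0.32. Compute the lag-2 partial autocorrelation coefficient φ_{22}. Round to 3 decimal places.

φ_{22} = (r_2 − r_1²) / (1 − r_1²)
r_1² = (0.608)² = 0.369664
Numerator = 0.32 − 0.3697 = -0.0497; denominator = 1 − 0.3697 = 0.6303
φ_{22} = -0.0497 / 0.6303 = -0.079

-0.079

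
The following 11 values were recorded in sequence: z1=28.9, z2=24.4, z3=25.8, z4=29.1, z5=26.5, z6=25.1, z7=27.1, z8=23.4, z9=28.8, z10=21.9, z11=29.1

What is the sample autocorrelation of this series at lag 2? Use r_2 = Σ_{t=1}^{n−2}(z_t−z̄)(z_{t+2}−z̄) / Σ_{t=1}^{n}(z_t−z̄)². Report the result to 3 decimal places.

0.243

Mean z̄ = (28.9 + 24.4 + 25.8 + 29.1 + 26.5 + 25.1 + 27.1 + 23.4 + 28.8 + 21.9 + 29.1)/11 = 26.3727
Numerator Σ_{t=1}^{9}(z_t−z̄)(z_{t+2}−z̄) = 15.1858
Denominator Σ(z_t−z̄)² = 62.3818
r_2 = 15.1858 / 62.3818 = 0.243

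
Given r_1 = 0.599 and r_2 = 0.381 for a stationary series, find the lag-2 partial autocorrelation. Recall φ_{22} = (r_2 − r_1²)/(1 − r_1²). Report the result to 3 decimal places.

φ_{22} = (r_2 − r_1²) / (1 − r_1²)
r_1² = (0.599)² = 0.358801
Numerator = 0.381 − 0.3588 = 0.0222; denominator = 1 − 0.3588 = 0.6412
φ_{22} = 0.0222 / 0.6412 = 0.035

0.035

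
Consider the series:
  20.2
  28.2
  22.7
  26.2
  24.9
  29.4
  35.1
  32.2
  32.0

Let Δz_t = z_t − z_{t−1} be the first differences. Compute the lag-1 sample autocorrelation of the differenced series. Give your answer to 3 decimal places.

-0.474

First differences Δz: 8.0, -5.5, 3.5, -1.3, 4.5, 5.7, -2.9, -0.2
Mean of differences = 1.4750
Numerator Σ(Δz_t−Δz̄)(Δz_{t+1}−Δz̄) = -72.0256
Denominator Σ(Δz_t−Δz̄)² = 151.9750
r_1(Δz) = -72.0256 / 151.9750 = -0.474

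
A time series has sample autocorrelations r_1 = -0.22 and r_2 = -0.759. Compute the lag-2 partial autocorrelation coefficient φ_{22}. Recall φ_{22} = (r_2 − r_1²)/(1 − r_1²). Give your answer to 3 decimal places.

φ_{22} = (r_2 − r_1²) / (1 − r_1²)
r_1² = (-0.22)² = 0.0484
Numerator = -0.759 − 0.0484 = -0.8074; denominator = 1 − 0.0484 = 0.9516
φ_{22} = -0.8074 / 0.9516 = -0.848

-0.848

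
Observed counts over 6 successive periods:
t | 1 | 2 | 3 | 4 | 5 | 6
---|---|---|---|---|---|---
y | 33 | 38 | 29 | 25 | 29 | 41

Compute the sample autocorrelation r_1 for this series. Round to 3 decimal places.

0.034

Mean ȳ = (33 + 38 + 29 + 25 + 29 + 41)/6 = 32.5000
Numerator Σ_{t=1}^{5}(y_t−ȳ)(y_{t+1}−ȳ) = 6.2500
Denominator Σ(y_t−ȳ)² = 183.5000
r_1 = 6.2500 / 183.5000 = 0.034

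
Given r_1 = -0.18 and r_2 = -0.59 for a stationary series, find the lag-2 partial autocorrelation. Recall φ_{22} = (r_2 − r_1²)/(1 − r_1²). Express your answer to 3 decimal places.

φ_{22} = (r_2 − r_1²) / (1 − r_1²)
r_1² = (-0.18)² = 0.0324
Numerator = -0.59 − 0.0324 = -0.6224; denominator = 1 − 0.0324 = 0.9676
φ_{22} = -0.6224 / 0.9676 = -0.643

-0.643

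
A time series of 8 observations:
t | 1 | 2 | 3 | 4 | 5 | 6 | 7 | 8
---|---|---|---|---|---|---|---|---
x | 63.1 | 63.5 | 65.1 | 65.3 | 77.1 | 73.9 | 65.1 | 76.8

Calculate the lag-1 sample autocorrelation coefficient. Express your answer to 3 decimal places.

0.106

Mean x̄ = (63.1 + 63.5 + 65.1 + 65.3 + 77.1 + 73.9 + 65.1 + 76.8)/8 = 68.7375
Deviations from mean: -5.6375, -5.2375, -3.6375, -3.4375, 8.3625, 5.1625, -3.6375, 8.0625
Σ(x_t−x̄)(x_{t+1}−x̄) = (29.5264) + (19.0514) + (12.5039) + (-28.7461) + (43.1714) + (-18.7786) + (-29.3273) = 27.4011
Denominator Σ(x_t−x̄)² = 259.0788
r_1 = 27.4011 / 259.0788 = 0.106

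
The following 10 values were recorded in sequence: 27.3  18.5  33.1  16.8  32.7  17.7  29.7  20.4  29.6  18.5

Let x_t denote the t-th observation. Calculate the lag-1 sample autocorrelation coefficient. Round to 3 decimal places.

-0.912

Mean x̄ = (27.3 + 18.5 + 33.1 + 16.8 + 32.7 + 17.7 + 29.7 + 20.4 + 29.6 + 18.5)/10 = 24.4300
Numerator Σ_{t=1}^{9}(x_t−x̄)(x_{t+1}−x̄) = -361.5399
Denominator Σ(x_t−x̄)² = 396.3810
r_1 = -361.5399 / 396.3810 = -0.912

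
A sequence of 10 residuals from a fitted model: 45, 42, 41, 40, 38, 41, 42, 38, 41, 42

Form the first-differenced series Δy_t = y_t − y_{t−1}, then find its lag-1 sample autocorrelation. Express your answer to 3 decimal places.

First differences Δy: -3, -1, -1, -2, 3, 1, -4, 3, 1
Mean of differences = -0.3333
Numerator Σ(Δy_t−Δȳ)(Δy_{t+1}−Δȳ) = -10.4444
Denominator Σ(Δy_t−Δȳ)² = 50.0000
r_1(Δy) = -10.4444 / 50.0000 = -0.209

-0.209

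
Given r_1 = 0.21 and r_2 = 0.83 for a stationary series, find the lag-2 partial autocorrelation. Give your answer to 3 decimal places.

0.822

φ_{22} = (r_2 − r_1²) / (1 − r_1²)
r_1² = (0.21)² = 0.0441
Numerator = 0.83 − 0.0441 = 0.7859; denominator = 1 − 0.0441 = 0.9559
φ_{22} = 0.7859 / 0.9559 = 0.822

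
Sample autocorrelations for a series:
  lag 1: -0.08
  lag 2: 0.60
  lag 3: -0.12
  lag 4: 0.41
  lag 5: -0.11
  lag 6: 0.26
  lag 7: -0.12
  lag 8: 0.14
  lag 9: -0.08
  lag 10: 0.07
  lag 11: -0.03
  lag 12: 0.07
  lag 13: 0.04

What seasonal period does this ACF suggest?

2

The largest autocorrelation is r_2 = 0.60, with weaker echoes at lags 4 (0.41) and 6 (0.26); the remaining lags stay at or below 0.14.
The dominant spike at lag 2 indicates a seasonal period of 2.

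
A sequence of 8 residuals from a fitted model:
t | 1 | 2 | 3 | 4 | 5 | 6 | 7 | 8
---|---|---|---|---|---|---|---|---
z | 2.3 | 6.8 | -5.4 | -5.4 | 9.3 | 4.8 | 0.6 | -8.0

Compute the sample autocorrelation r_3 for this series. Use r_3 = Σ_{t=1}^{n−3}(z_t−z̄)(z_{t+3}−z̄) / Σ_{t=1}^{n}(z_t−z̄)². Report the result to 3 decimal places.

-0.201

Mean z̄ = (2.3 + 6.8 − 5.4 − 5.4 + 9.3 + 4.8 + 0.6 − 8.0)/8 = 0.6250
Deviations from mean: 1.6750, 6.1750, -6.0250, -6.0250, 8.6750, 4.1750, -0.0250, -8.6250
Numerator Σ_{t=1}^{5}(z_t−z̄)(z_{t+3}−z̄) = -56.3494
Denominator Σ(z_t−z̄)² = 280.6150
r_3 = -56.3494 / 280.6150 = -0.201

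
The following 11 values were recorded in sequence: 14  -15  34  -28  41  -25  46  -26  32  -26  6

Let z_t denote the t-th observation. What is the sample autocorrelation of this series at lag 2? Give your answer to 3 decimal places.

Mean z̄ = (14 − 15 + 34 − 28 + 41 − 25 + 46 − 26 + 32 − 26 + 6)/11 = 4.8182
Numerator Σ_{t=1}^{9}(z_t−z̄)(z_{t+2}−z̄) = 7463.0248
Denominator Σ(z_t−z̄)² = 8939.6364
r_2 = 7463.0248 / 8939.6364 = 0.835

0.835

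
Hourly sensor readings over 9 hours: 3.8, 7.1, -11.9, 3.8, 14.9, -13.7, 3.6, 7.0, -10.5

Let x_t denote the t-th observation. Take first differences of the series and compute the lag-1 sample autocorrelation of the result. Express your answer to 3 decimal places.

First differences Δx: 3.3, -19.0, 15.7, 11.1, -28.6, 17.3, 3.4, -17.5
Mean of differences = -1.7875
Numerator Σ(Δx_t−Δx̄)(Δx_{t+1}−Δx̄) = -1003.0239
Denominator Σ(Δx_t−Δx̄)² = 2151.0888
r_1(Δx) = -1003.0239 / 2151.0888 = -0.466

-0.466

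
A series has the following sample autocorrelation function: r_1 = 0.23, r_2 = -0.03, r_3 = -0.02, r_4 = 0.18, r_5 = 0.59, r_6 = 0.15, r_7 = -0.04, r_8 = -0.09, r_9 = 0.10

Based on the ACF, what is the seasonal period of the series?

The largest autocorrelation is r_5 = 0.59; the remaining lags stay at or below 0.23.
The dominant spike at lag 5 indicates a seasonal period of 5.

5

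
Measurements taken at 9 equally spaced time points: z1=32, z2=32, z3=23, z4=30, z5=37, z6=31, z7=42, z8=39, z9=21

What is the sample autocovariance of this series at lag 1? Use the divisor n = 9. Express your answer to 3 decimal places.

Mean z̄ = (32 + 32 + 23 + 30 + 37 + 31 + 42 + 39 + 21)/9 = 31.8889
Σ_{t=1}^{8}(z_t−z̄)(z_{t+1}−z̄) = -12.9012
γ_1 = -12.9012 / 9 = -1.433

-1.433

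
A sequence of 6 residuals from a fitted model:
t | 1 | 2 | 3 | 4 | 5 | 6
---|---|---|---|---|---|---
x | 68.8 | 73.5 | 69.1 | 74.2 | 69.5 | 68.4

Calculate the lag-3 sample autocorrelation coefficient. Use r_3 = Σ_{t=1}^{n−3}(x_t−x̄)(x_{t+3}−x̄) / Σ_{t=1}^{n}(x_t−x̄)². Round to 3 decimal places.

Mean x̄ = (68.8 + 73.5 + 69.1 + 74.2 + 69.5 + 68.4)/6 = 70.5833
Σ(x_t−x̄)(x_{t+3}−x̄) = (-6.4497) + (-3.1597) + (3.2386) = -6.3708
Denominator Σ(x_t−x̄)² = 32.9083
r_3 = -6.3708 / 32.9083 = -0.194

-0.194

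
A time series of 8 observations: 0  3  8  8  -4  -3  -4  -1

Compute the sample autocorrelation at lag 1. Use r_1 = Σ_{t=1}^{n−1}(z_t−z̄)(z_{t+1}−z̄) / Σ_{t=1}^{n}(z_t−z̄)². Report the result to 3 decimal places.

0.441

Mean z̄ = (0 + 3 + 8 + 8 − 4 − 3 − 4 − 1)/8 = 0.8750
Deviations from mean: -0.8750, 2.1250, 7.1250, 7.1250, -4.8750, -3.8750, -4.8750, -1.8750
Σ(z_t−z̄)(z_{t+1}−z̄) = (-1.8594) + (15.1406) + (50.7656) + (-34.7344) + (18.8906) + (18.8906) + (9.1406) = 76.2344
Denominator Σ(z_t−z̄)² = 172.8750
r_1 = 76.2344 / 172.8750 = 0.441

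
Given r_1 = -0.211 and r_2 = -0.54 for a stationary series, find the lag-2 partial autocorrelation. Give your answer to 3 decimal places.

φ_{22} = (r_2 − r_1²) / (1 − r_1²)
r_1² = (-0.211)² = 0.044521
Numerator = -0.54 − 0.0445 = -0.5845; denominator = 1 − 0.0445 = 0.9555
φ_{22} = -0.5845 / 0.9555 = -0.612

-0.612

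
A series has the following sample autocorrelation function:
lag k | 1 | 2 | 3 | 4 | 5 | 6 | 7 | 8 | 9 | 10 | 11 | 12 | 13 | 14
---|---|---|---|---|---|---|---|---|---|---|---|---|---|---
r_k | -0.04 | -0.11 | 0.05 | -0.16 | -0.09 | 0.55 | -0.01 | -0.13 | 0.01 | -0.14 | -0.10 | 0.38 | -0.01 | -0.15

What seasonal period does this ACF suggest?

The largest autocorrelation is r_6 = 0.55, with a weaker echo at lag 12 (0.38); the remaining lags stay at or below 0.05.
The dominant spike at lag 6 indicates a seasonal period of 6.

6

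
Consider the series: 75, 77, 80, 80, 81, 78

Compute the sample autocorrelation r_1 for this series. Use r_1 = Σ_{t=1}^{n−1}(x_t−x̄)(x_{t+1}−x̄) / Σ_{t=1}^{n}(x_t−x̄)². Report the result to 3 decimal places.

Mean x̄ = (75 + 77 + 80 + 80 + 81 + 78)/6 = 78.5000
Deviations from mean: -3.5000, -1.5000, 1.5000, 1.5000, 2.5000, -0.5000
Σ(x_t−x̄)(x_{t+1}−x̄) = (5.2500) + (-2.2500) + (2.2500) + (3.7500) + (-1.2500) = 7.7500
Denominator Σ(x_t−x̄)² = 25.5000
r_1 = 7.7500 / 25.5000 = 0.304

0.304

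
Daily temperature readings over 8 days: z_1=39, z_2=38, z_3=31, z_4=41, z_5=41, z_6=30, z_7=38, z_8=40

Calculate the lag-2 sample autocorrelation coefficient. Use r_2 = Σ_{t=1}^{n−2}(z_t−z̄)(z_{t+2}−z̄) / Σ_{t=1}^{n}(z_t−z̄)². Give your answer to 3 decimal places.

Mean z̄ = (39 + 38 + 31 + 41 + 41 + 30 + 38 + 40)/8 = 37.2500
Σ(z_t−z̄)(z_{t+2}−z̄) = (-10.9375) + (2.8125) + (-23.4375) + (-27.1875) + (2.8125) + (-19.9375) = -75.8750
Denominator Σ(z_t−z̄)² = 131.5000
r_2 = -75.8750 / 131.5000 = -0.577

-0.577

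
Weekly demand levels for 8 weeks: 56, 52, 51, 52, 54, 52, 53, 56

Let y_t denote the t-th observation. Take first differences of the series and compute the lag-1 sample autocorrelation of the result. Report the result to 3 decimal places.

First differences Δy: -4, -1, 1, 2, -2, 1, 3
Mean of differences = 0.0000
Numerator Σ(Δy_t−Δȳ)(Δy_{t+1}−Δȳ) = 2.0000
Denominator Σ(Δy_t−Δȳ)² = 36.0000
r_1(Δy) = 2.0000 / 36.0000 = 0.056

0.056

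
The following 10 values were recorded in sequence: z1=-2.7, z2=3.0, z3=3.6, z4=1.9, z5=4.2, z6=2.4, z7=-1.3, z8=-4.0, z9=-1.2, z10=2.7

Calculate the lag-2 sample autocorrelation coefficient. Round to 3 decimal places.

-0.212

Mean z̄ = (-2.7 + 3.0 + 3.6 + 1.9 + 4.2 + 2.4 − 1.3 − 4.0 − 1.2 + 2.7)/10 = 0.8600
Numerator Σ_{t=1}^{8}(z_t−z̄)(z_{t+2}−z̄) = -15.9672
Denominator Σ(z_t−z̄)² = 75.2840
r_2 = -15.9672 / 75.2840 = -0.212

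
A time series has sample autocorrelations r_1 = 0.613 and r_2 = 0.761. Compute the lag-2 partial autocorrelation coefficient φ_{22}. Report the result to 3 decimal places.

0.617

φ_{22} = (r_2 − r_1²) / (1 − r_1²)
r_1² = (0.613)² = 0.375769
Numerator = 0.761 − 0.3758 = 0.3852; denominator = 1 − 0.3758 = 0.6242
φ_{22} = 0.3852 / 0.6242 = 0.617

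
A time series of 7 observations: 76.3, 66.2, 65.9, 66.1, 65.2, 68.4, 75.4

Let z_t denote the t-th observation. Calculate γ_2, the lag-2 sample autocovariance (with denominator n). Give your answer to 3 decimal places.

Mean z̄ = (76.3 + 66.2 + 65.9 + 66.1 + 65.2 + 68.4 + 75.4)/7 = 69.0714
Σ_{t=1}^{5}(z_t−z̄)(z_{t+2}−z̄) = -24.6202
γ_2 = -24.6202 / 7 = -3.517

-3.517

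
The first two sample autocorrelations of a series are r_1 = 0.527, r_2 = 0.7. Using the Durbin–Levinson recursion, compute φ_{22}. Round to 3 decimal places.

φ_{22} = (r_2 − r_1²) / (1 − r_1²)
r_1² = (0.527)² = 0.277729
Numerator = 0.7 − 0.2777 = 0.4223; denominator = 1 − 0.2777 = 0.7223
φ_{22} = 0.4223 / 0.7223 = 0.585

0.585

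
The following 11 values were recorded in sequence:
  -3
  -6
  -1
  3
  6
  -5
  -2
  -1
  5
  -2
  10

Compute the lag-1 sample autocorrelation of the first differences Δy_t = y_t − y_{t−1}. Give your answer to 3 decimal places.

-0.430

First differences Δy: -3, 5, 4, 3, -11, 3, 1, 6, -7, 12
Mean of differences = 1.3000
Numerator Σ(Δy_t−Δȳ)(Δy_{t+1}−Δȳ) = -172.8900
Denominator Σ(Δy_t−Δȳ)² = 402.1000
r_1(Δy) = -172.8900 / 402.1000 = -0.430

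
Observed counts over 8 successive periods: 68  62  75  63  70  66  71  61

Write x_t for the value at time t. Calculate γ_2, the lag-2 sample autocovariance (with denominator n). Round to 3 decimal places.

9.250

Mean x̄ = (68 + 62 + 75 + 63 + 70 + 66 + 71 + 61)/8 = 67.0000
Deviations: 1.0000, -5.0000, 8.0000, -4.0000, 3.0000, -1.0000, 4.0000, -6.0000
Σ_{t=1}^{6}(x_t−x̄)(x_{t+2}−x̄) = 74.0000
γ_2 = 74.0000 / 8 = 9.250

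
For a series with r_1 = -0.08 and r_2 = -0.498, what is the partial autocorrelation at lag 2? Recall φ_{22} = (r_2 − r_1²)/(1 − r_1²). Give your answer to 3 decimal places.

-0.508

φ_{22} = (r_2 − r_1²) / (1 − r_1²)
r_1² = (-0.08)² = 0.0064
Numerator = -0.498 − 0.0064 = -0.5044; denominator = 1 − 0.0064 = 0.9936
φ_{22} = -0.5044 / 0.9936 = -0.508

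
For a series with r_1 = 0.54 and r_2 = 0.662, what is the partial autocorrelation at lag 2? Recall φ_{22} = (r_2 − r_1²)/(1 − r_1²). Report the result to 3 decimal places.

φ_{22} = (r_2 − r_1²) / (1 − r_1²)
r_1² = (0.54)² = 0.2916
Numerator = 0.662 − 0.2916 = 0.3704; denominator = 1 − 0.2916 = 0.7084
φ_{22} = 0.3704 / 0.7084 = 0.523

0.523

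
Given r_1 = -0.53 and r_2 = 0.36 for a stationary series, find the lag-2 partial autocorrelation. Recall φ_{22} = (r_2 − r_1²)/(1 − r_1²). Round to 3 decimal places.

φ_{22} = (r_2 − r_1²) / (1 − r_1²)
r_1² = (-0.53)² = 0.2809
Numerator = 0.36 − 0.2809 = 0.0791; denominator = 1 − 0.2809 = 0.7191
φ_{22} = 0.0791 / 0.7191 = 0.110

0.110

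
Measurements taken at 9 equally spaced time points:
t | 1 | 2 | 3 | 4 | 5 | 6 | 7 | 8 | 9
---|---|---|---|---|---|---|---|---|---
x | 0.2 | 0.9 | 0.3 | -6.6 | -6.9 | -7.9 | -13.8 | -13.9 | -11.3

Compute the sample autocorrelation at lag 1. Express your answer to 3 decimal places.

Mean x̄ = (0.2 + 0.9 + 0.3 − 6.6 − 6.9 − 7.9 − 13.8 − 13.9 − 11.3)/9 = -6.5556
Numerator Σ_{t=1}^{8}(x_t−x̄)(x_{t+1}−x̄) = 199.4436
Denominator Σ(x_t−x̄)² = 279.0822
r_1 = 199.4436 / 279.0822 = 0.715

0.715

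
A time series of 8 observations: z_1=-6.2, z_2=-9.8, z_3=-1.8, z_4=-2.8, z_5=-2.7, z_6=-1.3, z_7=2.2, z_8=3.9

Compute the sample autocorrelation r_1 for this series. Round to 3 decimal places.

Mean z̄ = (-6.2 − 9.8 − 1.8 − 2.8 − 2.7 − 1.3 + 2.2 + 3.9)/8 = -2.3125
Deviations from mean: -3.8875, -7.4875, 0.5125, -0.4875, -0.3875, 1.0125, 4.5125, 6.2125
Numerator Σ_{t=1}^{7}(z_t−z̄)(z_{t+1}−z̄) = 57.4198
Denominator Σ(z_t−z̄)² = 131.8088
r_1 = 57.4198 / 131.8088 = 0.436

0.436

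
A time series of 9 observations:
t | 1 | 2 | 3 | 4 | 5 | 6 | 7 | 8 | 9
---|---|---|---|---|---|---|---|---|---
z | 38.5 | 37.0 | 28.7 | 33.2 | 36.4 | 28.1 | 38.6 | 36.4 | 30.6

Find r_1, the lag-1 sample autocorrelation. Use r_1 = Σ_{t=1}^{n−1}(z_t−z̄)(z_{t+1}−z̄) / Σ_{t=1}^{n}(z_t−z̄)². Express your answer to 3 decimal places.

-0.282

Mean z̄ = (38.5 + 37.0 + 28.7 + 33.2 + 36.4 + 28.1 + 38.6 + 36.4 + 30.6)/9 = 34.1667
Numerator Σ_{t=1}^{8}(z_t−z̄)(z_{t+1}−z̄) = -38.5944
Denominator Σ(z_t−z̄)² = 136.7800
r_1 = -38.5944 / 136.7800 = -0.282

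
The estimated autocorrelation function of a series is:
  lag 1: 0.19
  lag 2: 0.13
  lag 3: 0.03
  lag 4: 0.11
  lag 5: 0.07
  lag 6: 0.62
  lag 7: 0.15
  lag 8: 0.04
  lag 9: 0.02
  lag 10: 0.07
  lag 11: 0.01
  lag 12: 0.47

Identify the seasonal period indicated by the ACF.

6

The largest autocorrelation is r_6 = 0.62, with a weaker echo at lag 12 (0.47); the remaining lags stay at or below 0.19.
The dominant spike at lag 6 indicates a seasonal period of 6.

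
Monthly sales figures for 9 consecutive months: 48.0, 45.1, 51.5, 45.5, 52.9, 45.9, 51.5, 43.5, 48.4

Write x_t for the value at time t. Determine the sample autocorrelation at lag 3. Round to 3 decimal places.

-0.605

Mean x̄ = (48.0 + 45.1 + 51.5 + 45.5 + 52.9 + 45.9 + 51.5 + 43.5 + 48.4)/9 = 48.0333
Σ(x_t−x̄)(x_{t+3}−x̄) = (0.0844) + (-14.2756) + (-7.3956) + (-8.7822) + (-22.0622) + (-0.7822) = -53.2133
Denominator Σ(x_t−x̄)² = 87.9800
r_3 = -53.2133 / 87.9800 = -0.605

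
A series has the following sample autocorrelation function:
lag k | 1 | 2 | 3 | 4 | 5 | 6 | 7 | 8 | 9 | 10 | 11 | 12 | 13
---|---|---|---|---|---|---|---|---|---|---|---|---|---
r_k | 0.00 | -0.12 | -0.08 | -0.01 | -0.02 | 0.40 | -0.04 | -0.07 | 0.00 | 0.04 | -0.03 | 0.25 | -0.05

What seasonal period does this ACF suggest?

6

The largest autocorrelation is r_6 = 0.40, with a weaker echo at lag 12 (0.25); the remaining lags stay at or below 0.04.
The dominant spike at lag 6 indicates a seasonal period of 6.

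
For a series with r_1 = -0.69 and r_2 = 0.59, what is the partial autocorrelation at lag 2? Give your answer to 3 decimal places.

0.217

φ_{22} = (r_2 − r_1²) / (1 − r_1²)
r_1² = (-0.69)² = 0.4761
Numerator = 0.59 − 0.4761 = 0.1139; denominator = 1 − 0.4761 = 0.5239
φ_{22} = 0.1139 / 0.5239 = 0.217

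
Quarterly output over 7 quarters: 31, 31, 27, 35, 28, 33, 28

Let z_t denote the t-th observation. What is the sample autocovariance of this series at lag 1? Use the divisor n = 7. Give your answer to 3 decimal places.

-5.843

Mean z̄ = (31 + 31 + 27 + 35 + 28 + 33 + 28)/7 = 30.4286
Deviations: 0.5714, 0.5714, -3.4286, 4.5714, -2.4286, 2.5714, -2.4286
Σ_{t=1}^{6}(z_t−z̄)(z_{t+1}−z̄) = -40.8980
γ_1 = -40.8980 / 7 = -5.843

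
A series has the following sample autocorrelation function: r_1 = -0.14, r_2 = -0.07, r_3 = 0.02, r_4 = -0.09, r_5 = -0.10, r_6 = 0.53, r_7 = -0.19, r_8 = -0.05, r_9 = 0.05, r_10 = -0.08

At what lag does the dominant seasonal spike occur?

6

The largest autocorrelation is r_6 = 0.53; the remaining lags stay at or below 0.05.
The dominant spike at lag 6 indicates a seasonal period of 6.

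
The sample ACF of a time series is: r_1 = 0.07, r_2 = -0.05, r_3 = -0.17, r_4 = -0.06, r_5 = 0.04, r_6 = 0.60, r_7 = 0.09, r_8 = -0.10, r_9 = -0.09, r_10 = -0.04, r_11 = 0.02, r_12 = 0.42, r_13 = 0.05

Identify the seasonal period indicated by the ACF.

The largest autocorrelation is r_6 = 0.60, with a weaker echo at lag 12 (0.42); the remaining lags stay at or below 0.09.
The dominant spike at lag 6 indicates a seasonal period of 6.

6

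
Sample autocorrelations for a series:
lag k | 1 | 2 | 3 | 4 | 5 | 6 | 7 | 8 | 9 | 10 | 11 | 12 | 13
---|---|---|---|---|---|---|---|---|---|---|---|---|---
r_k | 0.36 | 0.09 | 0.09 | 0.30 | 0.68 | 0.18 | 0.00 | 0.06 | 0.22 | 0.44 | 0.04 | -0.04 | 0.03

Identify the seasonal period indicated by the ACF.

5

The largest autocorrelation is r_5 = 0.68, with a weaker echo at lag 10 (0.44); the remaining lags stay at or below 0.36. The elevated value at lag 1 (0.36), dropping to 0.09 at lag 2, reflects decaying short-term dependence rather than seasonality.
The dominant spike at lag 5 indicates a seasonal period of 5.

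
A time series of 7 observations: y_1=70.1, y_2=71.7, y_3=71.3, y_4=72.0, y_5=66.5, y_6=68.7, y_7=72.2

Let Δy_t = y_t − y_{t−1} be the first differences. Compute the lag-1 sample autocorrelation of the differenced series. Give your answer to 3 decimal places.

First differences Δy: 1.6, -0.4, 0.7, -5.5, 2.2, 3.5
Mean of differences = 0.3500
Numerator Σ(Δy_t−Δȳ)(Δy_{t+1}−Δȳ) = -8.2425
Denominator Σ(Δy_t−Δȳ)² = 49.8150
r_1(Δy) = -8.2425 / 49.8150 = -0.165

-0.165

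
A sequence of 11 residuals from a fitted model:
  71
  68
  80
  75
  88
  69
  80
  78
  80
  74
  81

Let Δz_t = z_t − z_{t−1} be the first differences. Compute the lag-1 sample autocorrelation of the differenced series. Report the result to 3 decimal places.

-0.772

First differences Δz: -3, 12, -5, 13, -19, 11, -2, 2, -6, 7
Mean of differences = 1.0000
Numerator Σ(Δz_t−Δz̄)(Δz_{t+1}−Δz̄) = -704.0000
Denominator Σ(Δz_t−Δz̄)² = 912.0000
r_1(Δz) = -704.0000 / 912.0000 = -0.772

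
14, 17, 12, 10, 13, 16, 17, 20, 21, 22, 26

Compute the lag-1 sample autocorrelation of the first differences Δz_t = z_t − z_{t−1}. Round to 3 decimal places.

0.066

First differences Δz: 3, -5, -2, 3, 3, 1, 3, 1, 1, 4
Mean of differences = 1.2000
Numerator Σ(Δz_t−Δz̄)(Δz_{t+1}−Δz̄) = 4.5600
Denominator Σ(Δz_t−Δz̄)² = 69.6000
r_1(Δz) = 4.5600 / 69.6000 = 0.066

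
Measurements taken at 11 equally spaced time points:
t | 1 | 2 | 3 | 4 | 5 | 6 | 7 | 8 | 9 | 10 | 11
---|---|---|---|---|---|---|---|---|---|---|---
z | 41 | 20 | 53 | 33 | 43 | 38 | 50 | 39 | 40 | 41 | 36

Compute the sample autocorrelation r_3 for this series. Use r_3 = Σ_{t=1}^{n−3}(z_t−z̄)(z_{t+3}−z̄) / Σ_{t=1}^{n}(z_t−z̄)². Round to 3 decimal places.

Mean z̄ = (41 + 20 + 53 + 33 + 43 + 38 + 50 + 39 + 40 + 41 + 36)/11 = 39.4545
Numerator Σ_{t=1}^{8}(z_t−z̄)(z_{t+3}−z̄) = -151.2562
Denominator Σ(z_t−z̄)² = 746.7273
r_3 = -151.2562 / 746.7273 = -0.203

-0.203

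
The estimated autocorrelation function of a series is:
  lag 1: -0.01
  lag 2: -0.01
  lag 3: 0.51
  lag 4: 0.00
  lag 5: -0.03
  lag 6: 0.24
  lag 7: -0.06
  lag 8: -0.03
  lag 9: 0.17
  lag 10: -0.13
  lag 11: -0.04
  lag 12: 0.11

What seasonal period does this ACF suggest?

3

The largest autocorrelation is r_3 = 0.51, with weaker echoes at lags 6 (0.24) and 9 (0.17); the remaining lags stay at or below 0.11.
The dominant spike at lag 3 indicates a seasonal period of 3.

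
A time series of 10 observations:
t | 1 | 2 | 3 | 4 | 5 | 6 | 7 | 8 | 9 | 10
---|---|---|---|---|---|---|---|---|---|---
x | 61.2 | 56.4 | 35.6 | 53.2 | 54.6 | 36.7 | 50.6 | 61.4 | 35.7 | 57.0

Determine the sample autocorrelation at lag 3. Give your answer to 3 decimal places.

Mean x̄ = (61.2 + 56.4 + 35.6 + 53.2 + 54.6 + 36.7 + 50.6 + 61.4 + 35.7 + 57.0)/10 = 50.2400
Numerator Σ_{t=1}^{7}(x_t−x̄)(x_{t+3}−x̄) = 506.5532
Denominator Σ(x_t−x̄)² = 965.2840
r_3 = 506.5532 / 965.2840 = 0.525

0.525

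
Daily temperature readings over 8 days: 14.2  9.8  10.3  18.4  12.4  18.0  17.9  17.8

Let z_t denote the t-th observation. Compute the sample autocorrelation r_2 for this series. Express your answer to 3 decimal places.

Mean z̄ = (14.2 + 9.8 + 10.3 + 18.4 + 12.4 + 18.0 + 17.9 + 17.8)/8 = 14.8500
Σ(z_t−z̄)(z_{t+2}−z̄) = (2.9575) + (-17.9275) + (11.1475) + (11.1825) + (-7.4725) + (9.2925) = 9.1800
Denominator Σ(z_t−z̄)² = 93.1600
r_2 = 9.1800 / 93.1600 = 0.099

0.099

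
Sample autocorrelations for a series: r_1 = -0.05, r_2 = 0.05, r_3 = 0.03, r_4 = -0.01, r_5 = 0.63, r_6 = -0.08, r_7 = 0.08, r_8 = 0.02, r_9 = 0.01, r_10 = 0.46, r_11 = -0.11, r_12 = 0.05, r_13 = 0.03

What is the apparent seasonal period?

5

The largest autocorrelation is r_5 = 0.63, with a weaker echo at lag 10 (0.46); the remaining lags stay at or below 0.08.
The dominant spike at lag 5 indicates a seasonal period of 5.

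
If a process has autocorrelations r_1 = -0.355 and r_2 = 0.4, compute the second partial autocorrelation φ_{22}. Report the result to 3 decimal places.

0.313

φ_{22} = (r_2 − r_1²) / (1 − r_1²)
r_1² = (-0.355)² = 0.126025
Numerator = 0.4 − 0.1260 = 0.2740; denominator = 1 − 0.1260 = 0.8740
φ_{22} = 0.2740 / 0.8740 = 0.313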